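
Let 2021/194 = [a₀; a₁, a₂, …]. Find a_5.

2021 = 10·194 + 81   →  a_0 = 10
194 = 2·81 + 32   →  a_1 = 2
81 = 2·32 + 17   →  a_2 = 2
32 = 1·17 + 15   →  a_3 = 1
17 = 1·15 + 2   →  a_4 = 1
15 = 7·2 + 1   →  a_5 = 7

7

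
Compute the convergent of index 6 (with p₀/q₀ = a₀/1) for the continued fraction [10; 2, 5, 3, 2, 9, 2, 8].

16825/1609

Using pₖ = aₖpₖ₋₁ + pₖ₋₂, qₖ = aₖqₖ₋₁ + qₖ₋₂ (with p₋₁=1, p₋₂=0, q₋₁=0, q₋₂=1):
  k=0: a=10, p=10, q=1
  k=1: a=2, p=21, q=2
  k=2: a=5, p=115, q=11
  k=3: a=3, p=366, q=35
  k=4: a=2, p=847, q=81
  k=5: a=9, p=7989, q=764
  k=6: a=2, p=16825, q=1609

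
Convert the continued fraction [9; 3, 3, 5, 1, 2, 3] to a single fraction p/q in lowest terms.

Fold from the inside: start with 3/1.
  2 + 1/3 = 7/3
  1 + 3/7 = 10/7
  5 + 7/10 = 57/10
  3 + 10/57 = 181/57
  3 + 57/181 = 600/181
  9 + 181/600 = 5581/600

5581/600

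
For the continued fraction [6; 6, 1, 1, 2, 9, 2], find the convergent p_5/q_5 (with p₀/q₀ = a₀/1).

Using pₖ = aₖpₖ₋₁ + pₖ₋₂, qₖ = aₖqₖ₋₁ + qₖ₋₂ (with p₋₁=1, p₋₂=0, q₋₁=0, q₋₂=1):
  k=0: a=6, p=6, q=1
  k=1: a=6, p=37, q=6
  k=2: a=1, p=43, q=7
  k=3: a=1, p=80, q=13
  k=4: a=2, p=203, q=33
  k=5: a=9, p=1907, q=310

1907/310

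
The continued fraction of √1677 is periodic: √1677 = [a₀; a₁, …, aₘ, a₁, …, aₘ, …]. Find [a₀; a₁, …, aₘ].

a₀ = ⌊√1677⌋ = 40.
With m₀=0, d₀=1 and mₖ₊₁ = dₖaₖ − mₖ, dₖ₊₁ = (n − mₖ₊₁²)/dₖ, aₖ₊₁ = ⌊(a₀+mₖ₊₁)/dₖ₊₁⌋:
  k=1: m=40, d=77, a=1
  k=2: m=37, d=4, a=19
  k=3: m=39, d=39, a=2
  k=4: m=39, d=4, a=19
  k=5: m=37, d=77, a=1
  k=6: m=40, d=1, a=80
d=1 and a=2a₀=80 at k=6, so the next step gives (m, d) = (40, 77) again — its k=1 value — and the period has length 6.

[40; 1, 19, 2, 19, 1, 80]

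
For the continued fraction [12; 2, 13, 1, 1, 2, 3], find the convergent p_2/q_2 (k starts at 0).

337/27

Using pₖ = aₖpₖ₋₁ + pₖ₋₂, qₖ = aₖqₖ₋₁ + qₖ₋₂ (with p₋₁=1, p₋₂=0, q₋₁=0, q₋₂=1):
  k=0: a=12, p=12, q=1
  k=1: a=2, p=25, q=2
  k=2: a=13, p=337, q=27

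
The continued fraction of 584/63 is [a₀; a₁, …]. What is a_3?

2

584 = 9·63 + 17   →  a_0 = 9
63 = 3·17 + 12   →  a_1 = 3
17 = 1·12 + 5   →  a_2 = 1
12 = 2·5 + 2   →  a_3 = 2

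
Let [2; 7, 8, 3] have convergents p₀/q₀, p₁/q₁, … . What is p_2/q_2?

122/57

Using pₖ = aₖpₖ₋₁ + pₖ₋₂, qₖ = aₖqₖ₋₁ + qₖ₋₂ (with p₋₁=1, p₋₂=0, q₋₁=0, q₋₂=1):
  k=0: a=2, p=2, q=1
  k=1: a=7, p=15, q=7
  k=2: a=8, p=122, q=57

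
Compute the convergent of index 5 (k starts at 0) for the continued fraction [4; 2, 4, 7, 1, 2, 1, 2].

947/213

Using pₖ = aₖpₖ₋₁ + pₖ₋₂, qₖ = aₖqₖ₋₁ + qₖ₋₂ (with p₋₁=1, p₋₂=0, q₋₁=0, q₋₂=1):
  k=0: a=4, p=4, q=1
  k=1: a=2, p=9, q=2
  k=2: a=4, p=40, q=9
  k=3: a=7, p=289, q=65
  k=4: a=1, p=329, q=74
  k=5: a=2, p=947, q=213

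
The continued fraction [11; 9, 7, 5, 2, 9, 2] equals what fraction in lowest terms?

Fold from the inside: start with 2/1.
  9 + 1/2 = 19/2
  2 + 2/19 = 40/19
  5 + 19/40 = 219/40
  7 + 40/219 = 1573/219
  9 + 219/1573 = 14376/1573
  11 + 1573/14376 = 159709/14376

159709/14376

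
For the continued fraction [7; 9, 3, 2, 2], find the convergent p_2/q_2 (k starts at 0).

199/28

Using pₖ = aₖpₖ₋₁ + pₖ₋₂, qₖ = aₖqₖ₋₁ + qₖ₋₂ (with p₋₁=1, p₋₂=0, q₋₁=0, q₋₂=1):
  k=0: a=7, p=7, q=1
  k=1: a=9, p=64, q=9
  k=2: a=3, p=199, q=28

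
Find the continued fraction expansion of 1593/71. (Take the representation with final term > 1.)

[22; 2, 3, 2, 4]

1593 = 22*71 + 31
71 = 2*31 + 9
31 = 3*9 + 4
9 = 2*4 + 1
4 = 4*1 + 0  (stop)
So 1593/71 = [22; 2, 3, 2, 4].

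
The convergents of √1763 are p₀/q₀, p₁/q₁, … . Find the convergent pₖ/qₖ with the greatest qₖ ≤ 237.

√1763 = [41; 1, 82, …] (period length 2).
Convergents:
  p_0/q_0 = 41/1
  p_1/q_1 = 42/1
  p_2/q_2 = 3485/83
  p_3/q_3 = 3527/84
  p_4/q_4 = 292699/6971
q_3 = 84 ≤ 237 < 6971 = q_4, so the answer is 3527/84.

3527/84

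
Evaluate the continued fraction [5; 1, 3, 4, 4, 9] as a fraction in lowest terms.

Using pₖ = aₖpₖ₋₁ + pₖ₋₂ and qₖ = aₖqₖ₋₁ + qₖ₋₂:
  k=0: a=5, p=5, q=1
  k=1: a=1, p=6, q=1
  k=2: a=3, p=23, q=4
  k=3: a=4, p=98, q=17
  k=4: a=4, p=415, q=72
  k=5: a=9, p=3833, q=665

3833/665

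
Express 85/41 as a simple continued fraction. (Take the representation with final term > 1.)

85 = 2·41 + 3
41 = 13·3 + 2
3 = 1·2 + 1
2 = 2·1 + 0  (stop)
So 85/41 = [2; 13, 1, 2].

[2; 13, 1, 2]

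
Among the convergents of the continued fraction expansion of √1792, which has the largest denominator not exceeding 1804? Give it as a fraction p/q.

√1792 = [42; 3, 84, …] (period length 2).
Convergents:
  p_0/q_0 = 42/1
  p_1/q_1 = 127/3
  p_2/q_2 = 10710/253
  p_3/q_3 = 32257/762
  p_4/q_4 = 2720298/64261
q_3 = 762 ≤ 1804 < 64261 = q_4, so the answer is 32257/762.

32257/762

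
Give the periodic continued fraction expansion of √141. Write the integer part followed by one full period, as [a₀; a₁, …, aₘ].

a₀ = ⌊√141⌋ = 11.
With m₀=0, d₀=1 and mₖ₊₁ = dₖaₖ − mₖ, dₖ₊₁ = (n − mₖ₊₁²)/dₖ, aₖ₊₁ = ⌊(a₀+mₖ₊₁)/dₖ₊₁⌋:
  k=1: m=11, d=20, a=1
  k=2: m=9, d=3, a=6
  k=3: m=9, d=20, a=1
  k=4: m=11, d=1, a=22
d=1 and a=2a₀=22 at k=4, so the next step gives (m, d) = (11, 20) again — its k=1 value — and the period has length 4.

[11; 1, 6, 1, 22]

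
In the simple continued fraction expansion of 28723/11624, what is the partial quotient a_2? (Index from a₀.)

8

28723 = 2·11624 + 5475   →  a_0 = 2
11624 = 2·5475 + 674   →  a_1 = 2
5475 = 8·674 + 83   →  a_2 = 8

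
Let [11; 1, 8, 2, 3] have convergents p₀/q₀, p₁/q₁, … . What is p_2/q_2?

Using pₖ = aₖpₖ₋₁ + pₖ₋₂, qₖ = aₖqₖ₋₁ + qₖ₋₂ (with p₋₁=1, p₋₂=0, q₋₁=0, q₋₂=1):
  k=0: a=11, p=11, q=1
  k=1: a=1, p=12, q=1
  k=2: a=8, p=107, q=9

107/9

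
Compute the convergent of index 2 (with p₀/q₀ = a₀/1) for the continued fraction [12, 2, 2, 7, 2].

Using pₖ = aₖpₖ₋₁ + pₖ₋₂, qₖ = aₖqₖ₋₁ + qₖ₋₂ (with p₋₁=1, p₋₂=0, q₋₁=0, q₋₂=1):
  k=0: a=12, p=12, q=1
  k=1: a=2, p=25, q=2
  k=2: a=2, p=62, q=5

62/5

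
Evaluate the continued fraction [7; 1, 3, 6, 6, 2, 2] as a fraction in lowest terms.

Fold from the inside: start with 2/1.
  2 + 1/2 = 5/2
  6 + 2/5 = 32/5
  6 + 5/32 = 197/32
  3 + 32/197 = 623/197
  1 + 197/623 = 820/623
  7 + 623/820 = 6363/820

6363/820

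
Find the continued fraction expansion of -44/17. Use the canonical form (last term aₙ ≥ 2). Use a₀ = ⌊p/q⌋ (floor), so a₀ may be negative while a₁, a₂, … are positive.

-44 = -3*17 + 7
17 = 2*7 + 3
7 = 2*3 + 1
3 = 3*1 + 0  (stop)
So -44/17 = [-3; 2, 2, 3].

[-3; 2, 2, 3]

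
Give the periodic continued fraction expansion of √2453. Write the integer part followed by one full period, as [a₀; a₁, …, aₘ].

a₀ = ⌊√2453⌋ = 49.
With m₀=0, d₀=1 and mₖ₊₁ = dₖaₖ − mₖ, dₖ₊₁ = (n − mₖ₊₁²)/dₖ, aₖ₊₁ = ⌊(a₀+mₖ₊₁)/dₖ₊₁⌋:
  k=1: m=49, d=52, a=1
  k=2: m=3, d=47, a=1
  k=3: m=44, d=11, a=8
  k=4: m=44, d=47, a=1
  k=5: m=3, d=52, a=1
  k=6: m=49, d=1, a=98
d=1 and a=2a₀=98 at k=6, so the next step gives (m, d) = (49, 52) again — its k=1 value — and the period has length 6.

[49; 1, 1, 8, 1, 1, 98]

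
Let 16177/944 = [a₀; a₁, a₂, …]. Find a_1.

16177 = 17·944 + 129   →  a_0 = 17
944 = 7·129 + 41   →  a_1 = 7

7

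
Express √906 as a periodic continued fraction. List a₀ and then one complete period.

a₀ = ⌊√906⌋ = 30.
With m₀=0, d₀=1 and mₖ₊₁ = dₖaₖ − mₖ, dₖ₊₁ = (n − mₖ₊₁²)/dₖ, aₖ₊₁ = ⌊(a₀+mₖ₊₁)/dₖ₊₁⌋:
  k=1: m=30, d=6, a=10
  k=2: m=30, d=1, a=60
d=1 and a=2a₀=60 at k=2, so the next step gives (m, d) = (30, 6) again — its k=1 value — and the period has length 2.

[30; 10, 60]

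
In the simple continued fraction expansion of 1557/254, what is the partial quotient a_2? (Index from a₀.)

1557 = 6·254 + 33   →  a_0 = 6
254 = 7·33 + 23   →  a_1 = 7
33 = 1·23 + 10   →  a_2 = 1

1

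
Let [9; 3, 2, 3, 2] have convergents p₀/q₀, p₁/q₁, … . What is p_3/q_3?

Using pₖ = aₖpₖ₋₁ + pₖ₋₂, qₖ = aₖqₖ₋₁ + qₖ₋₂ (with p₋₁=1, p₋₂=0, q₋₁=0, q₋₂=1):
  k=0: a=9, p=9, q=1
  k=1: a=3, p=28, q=3
  k=2: a=2, p=65, q=7
  k=3: a=3, p=223, q=24

223/24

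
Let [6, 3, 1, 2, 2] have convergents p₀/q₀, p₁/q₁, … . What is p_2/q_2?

25/4

Using pₖ = aₖpₖ₋₁ + pₖ₋₂, qₖ = aₖqₖ₋₁ + qₖ₋₂ (with p₋₁=1, p₋₂=0, q₋₁=0, q₋₂=1):
  k=0: a=6, p=6, q=1
  k=1: a=3, p=19, q=3
  k=2: a=1, p=25, q=4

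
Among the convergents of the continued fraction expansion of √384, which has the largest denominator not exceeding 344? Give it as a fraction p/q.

4801/245

√384 = [19; 1, 1, 2, 9, 2, 1, 1, 38, …] (period length 8).
Convergents:
  p_0/q_0 = 19/1
  p_1/q_1 = 20/1
  p_2/q_2 = 39/2
  p_3/q_3 = 98/5
  p_4/q_4 = 921/47
  p_5/q_5 = 1940/99
  p_6/q_6 = 2861/146
  p_7/q_7 = 4801/245
  p_8/q_8 = 185299/9456
q_7 = 245 ≤ 344 < 9456 = q_8, so the answer is 4801/245.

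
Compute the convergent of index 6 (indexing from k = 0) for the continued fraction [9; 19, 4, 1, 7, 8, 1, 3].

Using pₖ = aₖpₖ₋₁ + pₖ₋₂, qₖ = aₖqₖ₋₁ + qₖ₋₂ (with p₋₁=1, p₋₂=0, q₋₁=0, q₋₂=1):
  k=0: a=9, p=9, q=1
  k=1: a=19, p=172, q=19
  k=2: a=4, p=697, q=77
  k=3: a=1, p=869, q=96
  k=4: a=7, p=6780, q=749
  k=5: a=8, p=55109, q=6088
  k=6: a=1, p=61889, q=6837

61889/6837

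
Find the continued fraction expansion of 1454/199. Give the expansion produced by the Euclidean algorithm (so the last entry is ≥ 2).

1454 = 7·199 + 61
199 = 3·61 + 16
61 = 3·16 + 13
16 = 1·13 + 3
13 = 4·3 + 1
3 = 3·1 + 0  (stop)
So 1454/199 = [7; 3, 3, 1, 4, 3].

[7; 3, 3, 1, 4, 3]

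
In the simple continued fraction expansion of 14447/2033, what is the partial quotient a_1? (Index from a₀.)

14447 = 7·2033 + 216   →  a_0 = 7
2033 = 9·216 + 89   →  a_1 = 9

9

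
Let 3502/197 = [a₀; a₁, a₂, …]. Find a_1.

1

3502 = 17·197 + 153   →  a_0 = 17
197 = 1·153 + 44   →  a_1 = 1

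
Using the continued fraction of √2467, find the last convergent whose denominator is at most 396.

14851/299

√2467 = [49; 1, 2, 49, 2, 1, 98, …] (period length 6).
Convergents:
  p_0/q_0 = 49/1
  p_1/q_1 = 50/1
  p_2/q_2 = 149/3
  p_3/q_3 = 7351/148
  p_4/q_4 = 14851/299
  p_5/q_5 = 22202/447
q_4 = 299 ≤ 396 < 447 = q_5, so the answer is 14851/299.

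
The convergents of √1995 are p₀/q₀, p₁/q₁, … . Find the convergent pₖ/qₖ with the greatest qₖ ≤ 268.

√1995 = [44; 1, 1, 1, 88, …] (period length 4).
Convergents:
  p_0/q_0 = 44/1
  p_1/q_1 = 45/1
  p_2/q_2 = 89/2
  p_3/q_3 = 134/3
  p_4/q_4 = 11881/266
  p_5/q_5 = 12015/269
q_4 = 266 ≤ 268 < 269 = q_5, so the answer is 11881/266.

11881/266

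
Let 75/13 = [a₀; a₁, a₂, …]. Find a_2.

3

75 = 5·13 + 10   →  a_0 = 5
13 = 1·10 + 3   →  a_1 = 1
10 = 3·3 + 1   →  a_2 = 3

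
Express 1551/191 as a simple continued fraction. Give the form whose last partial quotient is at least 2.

[8; 8, 3, 3, 2]

1551 = 8*191 + 23
191 = 8*23 + 7
23 = 3*7 + 2
7 = 3*2 + 1
2 = 2*1 + 0  (stop)
So 1551/191 = [8; 8, 3, 3, 2].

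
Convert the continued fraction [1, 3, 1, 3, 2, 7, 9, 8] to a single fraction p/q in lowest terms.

23704/18741

Using pₖ = aₖpₖ₋₁ + pₖ₋₂ and qₖ = aₖqₖ₋₁ + qₖ₋₂:
  k=0: a=1, p=1, q=1
  k=1: a=3, p=4, q=3
  k=2: a=1, p=5, q=4
  k=3: a=3, p=19, q=15
  k=4: a=2, p=43, q=34
  k=5: a=7, p=320, q=253
  k=6: a=9, p=2923, q=2311
  k=7: a=8, p=23704, q=18741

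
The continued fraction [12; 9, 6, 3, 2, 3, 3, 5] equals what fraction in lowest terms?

Using pₖ = aₖpₖ₋₁ + pₖ₋₂ and qₖ = aₖqₖ₋₁ + qₖ₋₂:
  k=0: a=12, p=12, q=1
  k=1: a=9, p=109, q=9
  k=2: a=6, p=666, q=55
  k=3: a=3, p=2107, q=174
  k=4: a=2, p=4880, q=403
  k=5: a=3, p=16747, q=1383
  k=6: a=3, p=55121, q=4552
  k=7: a=5, p=292352, q=24143

292352/24143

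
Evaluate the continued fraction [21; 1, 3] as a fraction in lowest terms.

87/4

Using pₖ = aₖpₖ₋₁ + pₖ₋₂ and qₖ = aₖqₖ₋₁ + qₖ₋₂:
  k=0: a=21, p=21, q=1
  k=1: a=1, p=22, q=1
  k=2: a=3, p=87, q=4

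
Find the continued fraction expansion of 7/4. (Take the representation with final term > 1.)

[1; 1, 3]

7 = 1·4 + 3
4 = 1·3 + 1
3 = 3·1 + 0  (stop)
So 7/4 = [1; 1, 3].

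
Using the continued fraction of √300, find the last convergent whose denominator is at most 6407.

√300 = [17; 3, 8, 3, 34, …] (period length 4).
Convergents:
  p_0/q_0 = 17/1
  p_1/q_1 = 52/3
  p_2/q_2 = 433/25
  p_3/q_3 = 1351/78
  p_4/q_4 = 46367/2677
  p_5/q_5 = 140452/8109
q_4 = 2677 ≤ 6407 < 8109 = q_5, so the answer is 46367/2677.

46367/2677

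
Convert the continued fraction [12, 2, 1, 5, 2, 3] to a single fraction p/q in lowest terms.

Fold from the inside: start with 3/1.
  2 + 1/3 = 7/3
  5 + 3/7 = 38/7
  1 + 7/38 = 45/38
  2 + 38/45 = 128/45
  12 + 45/128 = 1581/128

1581/128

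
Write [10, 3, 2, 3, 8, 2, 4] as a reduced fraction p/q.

Fold from the inside: start with 4/1.
  2 + 1/4 = 9/4
  8 + 4/9 = 76/9
  3 + 9/76 = 237/76
  2 + 76/237 = 550/237
  3 + 237/550 = 1887/550
  10 + 550/1887 = 19420/1887

19420/1887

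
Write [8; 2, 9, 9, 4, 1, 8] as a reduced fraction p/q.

65953/7783

Fold from the inside: start with 8/1.
  1 + 1/8 = 9/8
  4 + 8/9 = 44/9
  9 + 9/44 = 405/44
  9 + 44/405 = 3689/405
  2 + 405/3689 = 7783/3689
  8 + 3689/7783 = 65953/7783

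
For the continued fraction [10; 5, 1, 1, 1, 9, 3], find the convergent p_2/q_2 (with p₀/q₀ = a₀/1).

61/6

Using pₖ = aₖpₖ₋₁ + pₖ₋₂, qₖ = aₖqₖ₋₁ + qₖ₋₂ (with p₋₁=1, p₋₂=0, q₋₁=0, q₋₂=1):
  k=0: a=10, p=10, q=1
  k=1: a=5, p=51, q=5
  k=2: a=1, p=61, q=6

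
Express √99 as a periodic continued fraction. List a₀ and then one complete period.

a₀ = ⌊√99⌋ = 9.
With m₀=0, d₀=1 and mₖ₊₁ = dₖaₖ − mₖ, dₖ₊₁ = (n − mₖ₊₁²)/dₖ, aₖ₊₁ = ⌊(a₀+mₖ₊₁)/dₖ₊₁⌋:
  k=1: m=9, d=18, a=1
  k=2: m=9, d=1, a=18
d=1 and a=2a₀=18 at k=2, so the next step gives (m, d) = (9, 18) again — its k=1 value — and the period has length 2.

[9; 1, 18]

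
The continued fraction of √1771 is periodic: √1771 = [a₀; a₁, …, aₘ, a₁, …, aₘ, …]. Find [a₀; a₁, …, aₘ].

a₀ = ⌊√1771⌋ = 42.
With m₀=0, d₀=1 and mₖ₊₁ = dₖaₖ − mₖ, dₖ₊₁ = (n − mₖ₊₁²)/dₖ, aₖ₊₁ = ⌊(a₀+mₖ₊₁)/dₖ₊₁⌋:
  k=1: m=42, d=7, a=12
  k=2: m=42, d=1, a=84
d=1 and a=2a₀=84 at k=2, so the next step gives (m, d) = (42, 7) again — its k=1 value — and the period has length 2.

[42; 12, 84]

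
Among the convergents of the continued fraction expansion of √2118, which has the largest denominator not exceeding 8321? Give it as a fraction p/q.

√2118 = [46; 46, 92, …] (period length 2).
Convergents:
  p_0/q_0 = 46/1
  p_1/q_1 = 2117/46
  p_2/q_2 = 194810/4233
  p_3/q_3 = 8963377/194764
q_2 = 4233 ≤ 8321 < 194764 = q_3, so the answer is 194810/4233.

194810/4233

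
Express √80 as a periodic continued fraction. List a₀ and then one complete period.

[8; 1, 16]

a₀ = ⌊√80⌋ = 8.
With m₀=0, d₀=1 and mₖ₊₁ = dₖaₖ − mₖ, dₖ₊₁ = (n − mₖ₊₁²)/dₖ, aₖ₊₁ = ⌊(a₀+mₖ₊₁)/dₖ₊₁⌋:
  k=1: m=8, d=16, a=1
  k=2: m=8, d=1, a=16
d=1 and a=2a₀=16 at k=2, so the next step gives (m, d) = (8, 16) again — its k=1 value — and the period has length 2.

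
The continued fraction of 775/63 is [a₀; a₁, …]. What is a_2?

775 = 12·63 + 19   →  a_0 = 12
63 = 3·19 + 6   →  a_1 = 3
19 = 3·6 + 1   →  a_2 = 3

3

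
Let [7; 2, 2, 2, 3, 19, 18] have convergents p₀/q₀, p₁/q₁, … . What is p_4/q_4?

304/41

Using pₖ = aₖpₖ₋₁ + pₖ₋₂, qₖ = aₖqₖ₋₁ + qₖ₋₂ (with p₋₁=1, p₋₂=0, q₋₁=0, q₋₂=1):
  k=0: a=7, p=7, q=1
  k=1: a=2, p=15, q=2
  k=2: a=2, p=37, q=5
  k=3: a=2, p=89, q=12
  k=4: a=3, p=304, q=41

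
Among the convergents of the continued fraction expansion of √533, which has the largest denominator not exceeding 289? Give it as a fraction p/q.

√533 = [23; 11, 1, 1, 11, 46, …] (period length 5).
Convergents:
  p_0/q_0 = 23/1
  p_1/q_1 = 254/11
  p_2/q_2 = 277/12
  p_3/q_3 = 531/23
  p_4/q_4 = 6118/265
  p_5/q_5 = 281959/12213
q_4 = 265 ≤ 289 < 12213 = q_5, so the answer is 6118/265.

6118/265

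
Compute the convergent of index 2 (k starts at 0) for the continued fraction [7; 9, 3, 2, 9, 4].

199/28

Using pₖ = aₖpₖ₋₁ + pₖ₋₂, qₖ = aₖqₖ₋₁ + qₖ₋₂ (with p₋₁=1, p₋₂=0, q₋₁=0, q₋₂=1):
  k=0: a=7, p=7, q=1
  k=1: a=9, p=64, q=9
  k=2: a=3, p=199, q=28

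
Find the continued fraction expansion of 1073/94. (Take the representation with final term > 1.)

[11; 2, 2, 2, 3, 2]

1073 = 11×94 + 39
94 = 2×39 + 16
39 = 2×16 + 7
16 = 2×7 + 2
7 = 3×2 + 1
2 = 2×1 + 0  (stop)
So 1073/94 = [11; 2, 2, 2, 3, 2].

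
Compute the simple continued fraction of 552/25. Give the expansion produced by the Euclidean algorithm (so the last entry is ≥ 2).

552 = 22×25 + 2
25 = 12×2 + 1
2 = 2×1 + 0  (stop)
So 552/25 = [22; 12, 2].

[22; 12, 2]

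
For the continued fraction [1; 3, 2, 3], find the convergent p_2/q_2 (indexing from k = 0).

9/7

Using pₖ = aₖpₖ₋₁ + pₖ₋₂, qₖ = aₖqₖ₋₁ + qₖ₋₂ (with p₋₁=1, p₋₂=0, q₋₁=0, q₋₂=1):
  k=0: a=1, p=1, q=1
  k=1: a=3, p=4, q=3
  k=2: a=2, p=9, q=7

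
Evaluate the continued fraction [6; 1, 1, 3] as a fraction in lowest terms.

Using pₖ = aₖpₖ₋₁ + pₖ₋₂ and qₖ = aₖqₖ₋₁ + qₖ₋₂:
  k=0: a=6, p=6, q=1
  k=1: a=1, p=7, q=1
  k=2: a=1, p=13, q=2
  k=3: a=3, p=46, q=7

46/7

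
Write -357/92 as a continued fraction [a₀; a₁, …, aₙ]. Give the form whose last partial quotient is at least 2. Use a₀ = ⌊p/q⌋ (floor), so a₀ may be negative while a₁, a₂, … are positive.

[-4; 8, 2, 1, 3]

-357 = -4·92 + 11
92 = 8·11 + 4
11 = 2·4 + 3
4 = 1·3 + 1
3 = 3·1 + 0  (stop)
So -357/92 = [-4; 8, 2, 1, 3].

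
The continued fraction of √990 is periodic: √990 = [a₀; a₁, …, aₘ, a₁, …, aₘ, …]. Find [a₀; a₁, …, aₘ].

a₀ = ⌊√990⌋ = 31.
With m₀=0, d₀=1 and mₖ₊₁ = dₖaₖ − mₖ, dₖ₊₁ = (n − mₖ₊₁²)/dₖ, aₖ₊₁ = ⌊(a₀+mₖ₊₁)/dₖ₊₁⌋:
  k=1: m=31, d=29, a=2
  k=2: m=27, d=9, a=6
  k=3: m=27, d=29, a=2
  k=4: m=31, d=1, a=62
d=1 and a=2a₀=62 at k=4, so the next step gives (m, d) = (31, 29) again — its k=1 value — and the period has length 4.

[31; 2, 6, 2, 62]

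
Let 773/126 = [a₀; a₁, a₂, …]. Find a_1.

7

773 = 6·126 + 17   →  a_0 = 6
126 = 7·17 + 7   →  a_1 = 7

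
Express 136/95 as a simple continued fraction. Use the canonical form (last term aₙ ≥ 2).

[1; 2, 3, 6, 2]

136 = 1·95 + 41
95 = 2·41 + 13
41 = 3·13 + 2
13 = 6·2 + 1
2 = 2·1 + 0  (stop)
So 136/95 = [1; 2, 3, 6, 2].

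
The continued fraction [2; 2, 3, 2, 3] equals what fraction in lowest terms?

Using pₖ = aₖpₖ₋₁ + pₖ₋₂ and qₖ = aₖqₖ₋₁ + qₖ₋₂:
  k=0: a=2, p=2, q=1
  k=1: a=2, p=5, q=2
  k=2: a=3, p=17, q=7
  k=3: a=2, p=39, q=16
  k=4: a=3, p=134, q=55

134/55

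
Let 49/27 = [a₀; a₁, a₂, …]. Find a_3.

2

49 = 1·27 + 22   →  a_0 = 1
27 = 1·22 + 5   →  a_1 = 1
22 = 4·5 + 2   →  a_2 = 4
5 = 2·2 + 1   →  a_3 = 2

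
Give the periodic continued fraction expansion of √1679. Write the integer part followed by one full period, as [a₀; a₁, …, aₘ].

[40; 1, 39, 1, 80]

a₀ = ⌊√1679⌋ = 40.
With m₀=0, d₀=1 and mₖ₊₁ = dₖaₖ − mₖ, dₖ₊₁ = (n − mₖ₊₁²)/dₖ, aₖ₊₁ = ⌊(a₀+mₖ₊₁)/dₖ₊₁⌋:
  k=1: m=40, d=79, a=1
  k=2: m=39, d=2, a=39
  k=3: m=39, d=79, a=1
  k=4: m=40, d=1, a=80
d=1 and a=2a₀=80 at k=4, so the next step gives (m, d) = (40, 79) again — its k=1 value — and the period has length 4.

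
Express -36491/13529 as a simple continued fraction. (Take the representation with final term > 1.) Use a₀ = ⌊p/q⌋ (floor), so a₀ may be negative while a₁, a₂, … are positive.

[-3; 3, 3, 3, 3, 17, 2, 3]

-36491 = -3·13529 + 4096
13529 = 3·4096 + 1241
4096 = 3·1241 + 373
1241 = 3·373 + 122
373 = 3·122 + 7
122 = 17·7 + 3
7 = 2·3 + 1
3 = 3·1 + 0  (stop)
So -36491/13529 = [-3; 3, 3, 3, 3, 17, 2, 3].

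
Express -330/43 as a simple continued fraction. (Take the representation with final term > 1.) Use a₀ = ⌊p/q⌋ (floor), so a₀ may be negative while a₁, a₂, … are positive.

-330 = -8×43 + 14
43 = 3×14 + 1
14 = 14×1 + 0  (stop)
So -330/43 = [-8; 3, 14].

[-8; 3, 14]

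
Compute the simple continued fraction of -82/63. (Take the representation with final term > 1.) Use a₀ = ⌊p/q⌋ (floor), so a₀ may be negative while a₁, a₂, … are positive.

-82 = -2*63 + 44
63 = 1*44 + 19
44 = 2*19 + 6
19 = 3*6 + 1
6 = 6*1 + 0  (stop)
So -82/63 = [-2; 1, 2, 3, 6].

[-2; 1, 2, 3, 6]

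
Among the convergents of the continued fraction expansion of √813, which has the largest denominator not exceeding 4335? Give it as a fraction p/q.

122464/4295

√813 = [28; 1, 1, 18, 1, 1, 56, …] (period length 6).
Convergents:
  p_0/q_0 = 28/1
  p_1/q_1 = 29/1
  p_2/q_2 = 57/2
  p_3/q_3 = 1055/37
  p_4/q_4 = 1112/39
  p_5/q_5 = 2167/76
  p_6/q_6 = 122464/4295
  p_7/q_7 = 124631/4371
q_6 = 4295 ≤ 4335 < 4371 = q_7, so the answer is 122464/4295.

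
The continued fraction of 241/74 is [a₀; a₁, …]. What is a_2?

241 = 3·74 + 19   →  a_0 = 3
74 = 3·19 + 17   →  a_1 = 3
19 = 1·17 + 2   →  a_2 = 1

1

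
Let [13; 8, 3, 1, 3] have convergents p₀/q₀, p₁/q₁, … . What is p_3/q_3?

433/33

Using pₖ = aₖpₖ₋₁ + pₖ₋₂, qₖ = aₖqₖ₋₁ + qₖ₋₂ (with p₋₁=1, p₋₂=0, q₋₁=0, q₋₂=1):
  k=0: a=13, p=13, q=1
  k=1: a=8, p=105, q=8
  k=2: a=3, p=328, q=25
  k=3: a=1, p=433, q=33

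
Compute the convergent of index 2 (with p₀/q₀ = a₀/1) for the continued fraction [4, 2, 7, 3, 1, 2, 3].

Using pₖ = aₖpₖ₋₁ + pₖ₋₂, qₖ = aₖqₖ₋₁ + qₖ₋₂ (with p₋₁=1, p₋₂=0, q₋₁=0, q₋₂=1):
  k=0: a=4, p=4, q=1
  k=1: a=2, p=9, q=2
  k=2: a=7, p=67, q=15

67/15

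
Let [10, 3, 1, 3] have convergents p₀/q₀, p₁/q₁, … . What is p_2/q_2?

Using pₖ = aₖpₖ₋₁ + pₖ₋₂, qₖ = aₖqₖ₋₁ + qₖ₋₂ (with p₋₁=1, p₋₂=0, q₋₁=0, q₋₂=1):
  k=0: a=10, p=10, q=1
  k=1: a=3, p=31, q=3
  k=2: a=1, p=41, q=4

41/4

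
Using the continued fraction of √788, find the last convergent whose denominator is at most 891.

22036/785

√788 = [28; 14, 56, …] (period length 2).
Convergents:
  p_0/q_0 = 28/1
  p_1/q_1 = 393/14
  p_2/q_2 = 22036/785
  p_3/q_3 = 308897/11004
q_2 = 785 ≤ 891 < 11004 = q_3, so the answer is 22036/785.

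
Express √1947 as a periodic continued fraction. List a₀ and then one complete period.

[44; 8, 88]

a₀ = ⌊√1947⌋ = 44.
With m₀=0, d₀=1 and mₖ₊₁ = dₖaₖ − mₖ, dₖ₊₁ = (n − mₖ₊₁²)/dₖ, aₖ₊₁ = ⌊(a₀+mₖ₊₁)/dₖ₊₁⌋:
  k=1: m=44, d=11, a=8
  k=2: m=44, d=1, a=88
d=1 and a=2a₀=88 at k=2, so the next step gives (m, d) = (44, 11) again — its k=1 value — and the period has length 2.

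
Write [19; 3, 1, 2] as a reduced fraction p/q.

212/11

Fold from the inside: start with 2/1.
  1 + 1/2 = 3/2
  3 + 2/3 = 11/3
  19 + 3/11 = 212/11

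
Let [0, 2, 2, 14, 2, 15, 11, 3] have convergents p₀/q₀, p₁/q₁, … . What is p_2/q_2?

2/5

Using pₖ = aₖpₖ₋₁ + pₖ₋₂, qₖ = aₖqₖ₋₁ + qₖ₋₂ (with p₋₁=1, p₋₂=0, q₋₁=0, q₋₂=1):
  k=0: a=0, p=0, q=1
  k=1: a=2, p=1, q=2
  k=2: a=2, p=2, q=5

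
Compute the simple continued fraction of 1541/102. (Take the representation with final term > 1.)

[15; 9, 3, 1, 2]

1541 = 15·102 + 11
102 = 9·11 + 3
11 = 3·3 + 2
3 = 1·2 + 1
2 = 2·1 + 0  (stop)
So 1541/102 = [15; 9, 3, 1, 2].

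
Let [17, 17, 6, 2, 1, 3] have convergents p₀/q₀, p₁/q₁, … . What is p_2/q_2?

Using pₖ = aₖpₖ₋₁ + pₖ₋₂, qₖ = aₖqₖ₋₁ + qₖ₋₂ (with p₋₁=1, p₋₂=0, q₋₁=0, q₋₂=1):
  k=0: a=17, p=17, q=1
  k=1: a=17, p=290, q=17
  k=2: a=6, p=1757, q=103

1757/103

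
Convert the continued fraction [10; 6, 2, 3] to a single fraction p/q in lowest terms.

Using pₖ = aₖpₖ₋₁ + pₖ₋₂ and qₖ = aₖqₖ₋₁ + qₖ₋₂:
  k=0: a=10, p=10, q=1
  k=1: a=6, p=61, q=6
  k=2: a=2, p=132, q=13
  k=3: a=3, p=457, q=45

457/45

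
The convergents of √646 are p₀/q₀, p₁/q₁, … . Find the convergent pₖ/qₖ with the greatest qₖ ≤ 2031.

31059/1222

√646 = [25; 2, 2, 2, 50, …] (period length 4).
Convergents:
  p_0/q_0 = 25/1
  p_1/q_1 = 51/2
  p_2/q_2 = 127/5
  p_3/q_3 = 305/12
  p_4/q_4 = 15377/605
  p_5/q_5 = 31059/1222
  p_6/q_6 = 77495/3049
q_5 = 1222 ≤ 2031 < 3049 = q_6, so the answer is 31059/1222.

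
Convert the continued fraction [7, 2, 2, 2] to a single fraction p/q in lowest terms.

Fold from the inside: start with 2/1.
  2 + 1/2 = 5/2
  2 + 2/5 = 12/5
  7 + 5/12 = 89/12

89/12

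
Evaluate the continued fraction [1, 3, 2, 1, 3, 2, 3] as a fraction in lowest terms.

375/289

Fold from the inside: start with 3/1.
  2 + 1/3 = 7/3
  3 + 3/7 = 24/7
  1 + 7/24 = 31/24
  2 + 24/31 = 86/31
  3 + 31/86 = 289/86
  1 + 86/289 = 375/289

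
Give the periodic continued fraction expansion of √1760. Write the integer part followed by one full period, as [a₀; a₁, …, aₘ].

a₀ = ⌊√1760⌋ = 41.
With m₀=0, d₀=1 and mₖ₊₁ = dₖaₖ − mₖ, dₖ₊₁ = (n − mₖ₊₁²)/dₖ, aₖ₊₁ = ⌊(a₀+mₖ₊₁)/dₖ₊₁⌋:
  k=1: m=41, d=79, a=1
  k=2: m=38, d=4, a=19
  k=3: m=38, d=79, a=1
  k=4: m=41, d=1, a=82
d=1 and a=2a₀=82 at k=4, so the next step gives (m, d) = (41, 79) again — its k=1 value — and the period has length 4.

[41; 1, 19, 1, 82]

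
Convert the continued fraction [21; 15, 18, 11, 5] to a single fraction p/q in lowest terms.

Using pₖ = aₖpₖ₋₁ + pₖ₋₂ and qₖ = aₖqₖ₋₁ + qₖ₋₂:
  k=0: a=21, p=21, q=1
  k=1: a=15, p=316, q=15
  k=2: a=18, p=5709, q=271
  k=3: a=11, p=63115, q=2996
  k=4: a=5, p=321284, q=15251

321284/15251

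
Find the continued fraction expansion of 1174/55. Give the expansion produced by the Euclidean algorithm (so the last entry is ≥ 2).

1174 = 21*55 + 19
55 = 2*19 + 17
19 = 1*17 + 2
17 = 8*2 + 1
2 = 2*1 + 0  (stop)
So 1174/55 = [21; 2, 1, 8, 2].

[21; 2, 1, 8, 2]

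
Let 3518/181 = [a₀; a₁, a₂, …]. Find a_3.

3518 = 19·181 + 79   →  a_0 = 19
181 = 2·79 + 23   →  a_1 = 2
79 = 3·23 + 10   →  a_2 = 3
23 = 2·10 + 3   →  a_3 = 2

2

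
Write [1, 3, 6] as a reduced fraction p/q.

25/19

Using pₖ = aₖpₖ₋₁ + pₖ₋₂ and qₖ = aₖqₖ₋₁ + qₖ₋₂:
  k=0: a=1, p=1, q=1
  k=1: a=3, p=4, q=3
  k=2: a=6, p=25, q=19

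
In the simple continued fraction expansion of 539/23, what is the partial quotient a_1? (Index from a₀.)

2

539 = 23·23 + 10   →  a_0 = 23
23 = 2·10 + 3   →  a_1 = 2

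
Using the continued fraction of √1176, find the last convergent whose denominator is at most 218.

4801/140

√1176 = [34; 3, 2, 2, 2, 3, 68, …] (period length 6).
Convergents:
  p_0/q_0 = 34/1
  p_1/q_1 = 103/3
  p_2/q_2 = 240/7
  p_3/q_3 = 583/17
  p_4/q_4 = 1406/41
  p_5/q_5 = 4801/140
  p_6/q_6 = 327874/9561
q_5 = 140 ≤ 218 < 9561 = q_6, so the answer is 4801/140.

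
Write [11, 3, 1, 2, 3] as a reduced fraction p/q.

Fold from the inside: start with 3/1.
  2 + 1/3 = 7/3
  1 + 3/7 = 10/7
  3 + 7/10 = 37/10
  11 + 10/37 = 417/37

417/37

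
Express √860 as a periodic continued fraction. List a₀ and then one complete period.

a₀ = ⌊√860⌋ = 29.
With m₀=0, d₀=1 and mₖ₊₁ = dₖaₖ − mₖ, dₖ₊₁ = (n − mₖ₊₁²)/dₖ, aₖ₊₁ = ⌊(a₀+mₖ₊₁)/dₖ₊₁⌋:
  k=1: m=29, d=19, a=3
  k=2: m=28, d=4, a=14
  k=3: m=28, d=19, a=3
  k=4: m=29, d=1, a=58
d=1 and a=2a₀=58 at k=4, so the next step gives (m, d) = (29, 19) again — its k=1 value — and the period has length 4.

[29; 3, 14, 3, 58]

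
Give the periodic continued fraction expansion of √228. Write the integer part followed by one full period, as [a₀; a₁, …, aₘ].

a₀ = ⌊√228⌋ = 15.
With m₀=0, d₀=1 and mₖ₊₁ = dₖaₖ − mₖ, dₖ₊₁ = (n − mₖ₊₁²)/dₖ, aₖ₊₁ = ⌊(a₀+mₖ₊₁)/dₖ₊₁⌋:
  k=1: m=15, d=3, a=10
  k=2: m=15, d=1, a=30
d=1 and a=2a₀=30 at k=2, so the next step gives (m, d) = (15, 3) again — its k=1 value — and the period has length 2.

[15; 10, 30]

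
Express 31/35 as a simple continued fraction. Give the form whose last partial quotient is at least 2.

31 = 0·35 + 31
35 = 1·31 + 4
31 = 7·4 + 3
4 = 1·3 + 1
3 = 3·1 + 0  (stop)
So 31/35 = [0; 1, 7, 1, 3].

[0; 1, 7, 1, 3]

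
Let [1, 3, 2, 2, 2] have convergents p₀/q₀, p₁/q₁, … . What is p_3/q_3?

22/17

Using pₖ = aₖpₖ₋₁ + pₖ₋₂, qₖ = aₖqₖ₋₁ + qₖ₋₂ (with p₋₁=1, p₋₂=0, q₋₁=0, q₋₂=1):
  k=0: a=1, p=1, q=1
  k=1: a=3, p=4, q=3
  k=2: a=2, p=9, q=7
  k=3: a=2, p=22, q=17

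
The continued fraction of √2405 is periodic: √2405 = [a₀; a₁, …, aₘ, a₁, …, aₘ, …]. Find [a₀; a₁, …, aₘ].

a₀ = ⌊√2405⌋ = 49.
With m₀=0, d₀=1 and mₖ₊₁ = dₖaₖ − mₖ, dₖ₊₁ = (n − mₖ₊₁²)/dₖ, aₖ₊₁ = ⌊(a₀+mₖ₊₁)/dₖ₊₁⌋:
  k=1: m=49, d=4, a=24
  k=2: m=47, d=49, a=1
  k=3: m=2, d=49, a=1
  k=4: m=47, d=4, a=24
  k=5: m=49, d=1, a=98
d=1 and a=2a₀=98 at k=5, so the next step gives (m, d) = (49, 4) again — its k=1 value — and the period has length 5.

[49; 24, 1, 1, 24, 98]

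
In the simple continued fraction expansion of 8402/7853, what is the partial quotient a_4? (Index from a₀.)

2

8402 = 1·7853 + 549   →  a_0 = 1
7853 = 14·549 + 167   →  a_1 = 14
549 = 3·167 + 48   →  a_2 = 3
167 = 3·48 + 23   →  a_3 = 3
48 = 2·23 + 2   →  a_4 = 2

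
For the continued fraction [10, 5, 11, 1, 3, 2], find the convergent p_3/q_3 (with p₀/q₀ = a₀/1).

Using pₖ = aₖpₖ₋₁ + pₖ₋₂, qₖ = aₖqₖ₋₁ + qₖ₋₂ (with p₋₁=1, p₋₂=0, q₋₁=0, q₋₂=1):
  k=0: a=10, p=10, q=1
  k=1: a=5, p=51, q=5
  k=2: a=11, p=571, q=56
  k=3: a=1, p=622, q=61

622/61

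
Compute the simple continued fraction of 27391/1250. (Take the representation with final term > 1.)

[21; 1, 10, 2, 7, 3, 2]

27391 = 21*1250 + 1141
1250 = 1*1141 + 109
1141 = 10*109 + 51
109 = 2*51 + 7
51 = 7*7 + 2
7 = 3*2 + 1
2 = 2*1 + 0  (stop)
So 27391/1250 = [21; 1, 10, 2, 7, 3, 2].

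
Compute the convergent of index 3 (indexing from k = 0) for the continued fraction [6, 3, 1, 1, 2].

Using pₖ = aₖpₖ₋₁ + pₖ₋₂, qₖ = aₖqₖ₋₁ + qₖ₋₂ (with p₋₁=1, p₋₂=0, q₋₁=0, q₋₂=1):
  k=0: a=6, p=6, q=1
  k=1: a=3, p=19, q=3
  k=2: a=1, p=25, q=4
  k=3: a=1, p=44, q=7

44/7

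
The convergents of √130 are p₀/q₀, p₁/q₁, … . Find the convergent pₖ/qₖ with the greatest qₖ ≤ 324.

√130 = [11; 2, 2, 22, …] (period length 3).
Convergents:
  p_0/q_0 = 11/1
  p_1/q_1 = 23/2
  p_2/q_2 = 57/5
  p_3/q_3 = 1277/112
  p_4/q_4 = 2611/229
  p_5/q_5 = 6499/570
q_4 = 229 ≤ 324 < 570 = q_5, so the answer is 2611/229.

2611/229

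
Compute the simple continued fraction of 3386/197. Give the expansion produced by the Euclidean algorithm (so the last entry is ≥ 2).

[17; 5, 3, 12]

3386 = 17·197 + 37
197 = 5·37 + 12
37 = 3·12 + 1
12 = 12·1 + 0  (stop)
So 3386/197 = [17; 5, 3, 12].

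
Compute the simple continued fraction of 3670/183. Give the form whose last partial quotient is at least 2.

[20; 18, 3, 3]

3670 = 20*183 + 10
183 = 18*10 + 3
10 = 3*3 + 1
3 = 3*1 + 0  (stop)
So 3670/183 = [20; 18, 3, 3].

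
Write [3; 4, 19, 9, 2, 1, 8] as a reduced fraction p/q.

61088/18815

Fold from the inside: start with 8/1.
  1 + 1/8 = 9/8
  2 + 8/9 = 26/9
  9 + 9/26 = 243/26
  19 + 26/243 = 4643/243
  4 + 243/4643 = 18815/4643
  3 + 4643/18815 = 61088/18815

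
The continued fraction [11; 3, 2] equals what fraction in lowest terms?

79/7

Using pₖ = aₖpₖ₋₁ + pₖ₋₂ and qₖ = aₖqₖ₋₁ + qₖ₋₂:
  k=0: a=11, p=11, q=1
  k=1: a=3, p=34, q=3
  k=2: a=2, p=79, q=7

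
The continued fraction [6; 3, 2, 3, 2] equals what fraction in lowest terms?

Using pₖ = aₖpₖ₋₁ + pₖ₋₂ and qₖ = aₖqₖ₋₁ + qₖ₋₂:
  k=0: a=6, p=6, q=1
  k=1: a=3, p=19, q=3
  k=2: a=2, p=44, q=7
  k=3: a=3, p=151, q=24
  k=4: a=2, p=346, q=55

346/55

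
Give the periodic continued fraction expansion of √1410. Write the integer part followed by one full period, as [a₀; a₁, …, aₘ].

[37; 1, 1, 4, 1, 1, 74]

a₀ = ⌊√1410⌋ = 37.
With m₀=0, d₀=1 and mₖ₊₁ = dₖaₖ − mₖ, dₖ₊₁ = (n − mₖ₊₁²)/dₖ, aₖ₊₁ = ⌊(a₀+mₖ₊₁)/dₖ₊₁⌋:
  k=1: m=37, d=41, a=1
  k=2: m=4, d=34, a=1
  k=3: m=30, d=15, a=4
  k=4: m=30, d=34, a=1
  k=5: m=4, d=41, a=1
  k=6: m=37, d=1, a=74
d=1 and a=2a₀=74 at k=6, so the next step gives (m, d) = (37, 41) again — its k=1 value — and the period has length 6.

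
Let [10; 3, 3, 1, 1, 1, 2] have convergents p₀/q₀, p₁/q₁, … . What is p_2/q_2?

103/10

Using pₖ = aₖpₖ₋₁ + pₖ₋₂, qₖ = aₖqₖ₋₁ + qₖ₋₂ (with p₋₁=1, p₋₂=0, q₋₁=0, q₋₂=1):
  k=0: a=10, p=10, q=1
  k=1: a=3, p=31, q=3
  k=2: a=3, p=103, q=10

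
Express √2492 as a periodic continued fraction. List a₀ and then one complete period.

[49; 1, 11, 2, 24, 2, 11, 1, 98]

a₀ = ⌊√2492⌋ = 49.
With m₀=0, d₀=1 and mₖ₊₁ = dₖaₖ − mₖ, dₖ₊₁ = (n − mₖ₊₁²)/dₖ, aₖ₊₁ = ⌊(a₀+mₖ₊₁)/dₖ₊₁⌋:
  k=1: m=49, d=91, a=1
  k=2: m=42, d=8, a=11
  k=3: m=46, d=47, a=2
  k=4: m=48, d=4, a=24
  k=5: m=48, d=47, a=2
  k=6: m=46, d=8, a=11
  k=7: m=42, d=91, a=1
  k=8: m=49, d=1, a=98
d=1 and a=2a₀=98 at k=8, so the next step gives (m, d) = (49, 91) again — its k=1 value — and the period has length 8.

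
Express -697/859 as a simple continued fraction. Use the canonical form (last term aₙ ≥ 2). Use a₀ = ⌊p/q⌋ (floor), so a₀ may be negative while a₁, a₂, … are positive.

[-1; 5, 3, 3, 3, 1, 3]

-697 = -1*859 + 162
859 = 5*162 + 49
162 = 3*49 + 15
49 = 3*15 + 4
15 = 3*4 + 3
4 = 1*3 + 1
3 = 3*1 + 0  (stop)
So -697/859 = [-1; 5, 3, 3, 3, 1, 3].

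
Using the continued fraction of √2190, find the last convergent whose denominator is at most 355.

14554/311

√2190 = [46; 1, 3, 1, 14, 1, 3, 1, 92, …] (period length 8).
Convergents:
  p_0/q_0 = 46/1
  p_1/q_1 = 47/1
  p_2/q_2 = 187/4
  p_3/q_3 = 234/5
  p_4/q_4 = 3463/74
  p_5/q_5 = 3697/79
  p_6/q_6 = 14554/311
  p_7/q_7 = 18251/390
q_6 = 311 ≤ 355 < 390 = q_7, so the answer is 14554/311.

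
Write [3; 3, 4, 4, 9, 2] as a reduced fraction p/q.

Using pₖ = aₖpₖ₋₁ + pₖ₋₂ and qₖ = aₖqₖ₋₁ + qₖ₋₂:
  k=0: a=3, p=3, q=1
  k=1: a=3, p=10, q=3
  k=2: a=4, p=43, q=13
  k=3: a=4, p=182, q=55
  k=4: a=9, p=1681, q=508
  k=5: a=2, p=3544, q=1071

3544/1071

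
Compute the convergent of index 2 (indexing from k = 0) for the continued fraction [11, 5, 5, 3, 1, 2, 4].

Using pₖ = aₖpₖ₋₁ + pₖ₋₂, qₖ = aₖqₖ₋₁ + qₖ₋₂ (with p₋₁=1, p₋₂=0, q₋₁=0, q₋₂=1):
  k=0: a=11, p=11, q=1
  k=1: a=5, p=56, q=5
  k=2: a=5, p=291, q=26

291/26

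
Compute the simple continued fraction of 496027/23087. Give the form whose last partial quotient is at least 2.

496027 = 21*23087 + 11200
23087 = 2*11200 + 687
11200 = 16*687 + 208
687 = 3*208 + 63
208 = 3*63 + 19
63 = 3*19 + 6
19 = 3*6 + 1
6 = 6*1 + 0  (stop)
So 496027/23087 = [21; 2, 16, 3, 3, 3, 3, 6].

[21; 2, 16, 3, 3, 3, 3, 6]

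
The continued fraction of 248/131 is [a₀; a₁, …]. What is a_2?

8

248 = 1·131 + 117   →  a_0 = 1
131 = 1·117 + 14   →  a_1 = 1
117 = 8·14 + 5   →  a_2 = 8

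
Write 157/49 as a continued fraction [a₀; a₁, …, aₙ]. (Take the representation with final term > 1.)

[3; 4, 1, 9]

157 = 3·49 + 10
49 = 4·10 + 9
10 = 1·9 + 1
9 = 9·1 + 0  (stop)
So 157/49 = [3; 4, 1, 9].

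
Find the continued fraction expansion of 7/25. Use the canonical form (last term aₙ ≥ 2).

[0; 3, 1, 1, 3]

7 = 0*25 + 7
25 = 3*7 + 4
7 = 1*4 + 3
4 = 1*3 + 1
3 = 3*1 + 0  (stop)
So 7/25 = [0; 3, 1, 1, 3].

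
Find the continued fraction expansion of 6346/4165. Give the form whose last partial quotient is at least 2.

[1; 1, 1, 10, 14, 14]

6346 = 1*4165 + 2181
4165 = 1*2181 + 1984
2181 = 1*1984 + 197
1984 = 10*197 + 14
197 = 14*14 + 1
14 = 14*1 + 0  (stop)
So 6346/4165 = [1; 1, 1, 10, 14, 14].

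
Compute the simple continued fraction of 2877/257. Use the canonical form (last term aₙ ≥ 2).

2877 = 11*257 + 50
257 = 5*50 + 7
50 = 7*7 + 1
7 = 7*1 + 0  (stop)
So 2877/257 = [11; 5, 7, 7].

[11; 5, 7, 7]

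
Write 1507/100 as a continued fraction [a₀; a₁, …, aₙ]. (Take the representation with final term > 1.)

1507 = 15·100 + 7
100 = 14·7 + 2
7 = 3·2 + 1
2 = 2·1 + 0  (stop)
So 1507/100 = [15; 14, 3, 2].

[15; 14, 3, 2]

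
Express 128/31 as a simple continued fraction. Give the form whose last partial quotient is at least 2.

[4; 7, 1, 3]

128 = 4×31 + 4
31 = 7×4 + 3
4 = 1×3 + 1
3 = 3×1 + 0  (stop)
So 128/31 = [4; 7, 1, 3].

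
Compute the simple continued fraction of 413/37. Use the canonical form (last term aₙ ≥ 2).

[11; 6, 6]

413 = 11×37 + 6
37 = 6×6 + 1
6 = 6×1 + 0  (stop)
So 413/37 = [11; 6, 6].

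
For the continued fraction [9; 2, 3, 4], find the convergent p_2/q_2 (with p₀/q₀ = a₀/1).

66/7

Using pₖ = aₖpₖ₋₁ + pₖ₋₂, qₖ = aₖqₖ₋₁ + qₖ₋₂ (with p₋₁=1, p₋₂=0, q₋₁=0, q₋₂=1):
  k=0: a=9, p=9, q=1
  k=1: a=2, p=19, q=2
  k=2: a=3, p=66, q=7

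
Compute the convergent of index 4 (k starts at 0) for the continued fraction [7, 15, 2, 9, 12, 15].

Using pₖ = aₖpₖ₋₁ + pₖ₋₂, qₖ = aₖqₖ₋₁ + qₖ₋₂ (with p₋₁=1, p₋₂=0, q₋₁=0, q₋₂=1):
  k=0: a=7, p=7, q=1
  k=1: a=15, p=106, q=15
  k=2: a=2, p=219, q=31
  k=3: a=9, p=2077, q=294
  k=4: a=12, p=25143, q=3559

25143/3559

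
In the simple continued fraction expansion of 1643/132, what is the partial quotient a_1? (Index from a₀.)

2

1643 = 12·132 + 59   →  a_0 = 12
132 = 2·59 + 14   →  a_1 = 2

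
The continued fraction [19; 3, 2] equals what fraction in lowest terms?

Fold from the inside: start with 2/1.
  3 + 1/2 = 7/2
  19 + 2/7 = 135/7

135/7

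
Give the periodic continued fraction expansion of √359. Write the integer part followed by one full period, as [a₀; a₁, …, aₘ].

[18; 1, 17, 1, 36]

a₀ = ⌊√359⌋ = 18.
With m₀=0, d₀=1 and mₖ₊₁ = dₖaₖ − mₖ, dₖ₊₁ = (n − mₖ₊₁²)/dₖ, aₖ₊₁ = ⌊(a₀+mₖ₊₁)/dₖ₊₁⌋:
  k=1: m=18, d=35, a=1
  k=2: m=17, d=2, a=17
  k=3: m=17, d=35, a=1
  k=4: m=18, d=1, a=36
d=1 and a=2a₀=36 at k=4, so the next step gives (m, d) = (18, 35) again — its k=1 value — and the period has length 4.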